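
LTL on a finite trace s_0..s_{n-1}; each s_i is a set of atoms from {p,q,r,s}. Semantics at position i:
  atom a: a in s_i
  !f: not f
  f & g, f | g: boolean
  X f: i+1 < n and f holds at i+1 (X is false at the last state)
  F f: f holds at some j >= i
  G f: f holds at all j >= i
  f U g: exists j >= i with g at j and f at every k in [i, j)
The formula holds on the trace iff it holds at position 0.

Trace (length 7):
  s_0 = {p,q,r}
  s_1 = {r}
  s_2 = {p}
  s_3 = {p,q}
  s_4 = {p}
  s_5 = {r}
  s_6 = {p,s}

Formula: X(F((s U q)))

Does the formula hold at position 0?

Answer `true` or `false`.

s_0={p,q,r}: X(F((s U q)))=True F((s U q))=True (s U q)=True s=False q=True
s_1={r}: X(F((s U q)))=True F((s U q))=True (s U q)=False s=False q=False
s_2={p}: X(F((s U q)))=True F((s U q))=True (s U q)=False s=False q=False
s_3={p,q}: X(F((s U q)))=False F((s U q))=True (s U q)=True s=False q=True
s_4={p}: X(F((s U q)))=False F((s U q))=False (s U q)=False s=False q=False
s_5={r}: X(F((s U q)))=False F((s U q))=False (s U q)=False s=False q=False
s_6={p,s}: X(F((s U q)))=False F((s U q))=False (s U q)=False s=True q=False

Answer: true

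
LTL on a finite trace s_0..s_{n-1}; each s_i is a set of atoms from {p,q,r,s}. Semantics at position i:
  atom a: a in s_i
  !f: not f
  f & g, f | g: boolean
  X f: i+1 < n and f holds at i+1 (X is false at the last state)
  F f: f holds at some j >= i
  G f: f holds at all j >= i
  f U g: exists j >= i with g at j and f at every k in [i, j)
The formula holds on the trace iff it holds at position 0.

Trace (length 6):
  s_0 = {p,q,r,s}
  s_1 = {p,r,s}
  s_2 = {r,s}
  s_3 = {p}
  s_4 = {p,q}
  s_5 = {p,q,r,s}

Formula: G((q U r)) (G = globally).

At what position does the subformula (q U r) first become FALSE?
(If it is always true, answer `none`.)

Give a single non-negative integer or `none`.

Answer: 3

Derivation:
s_0={p,q,r,s}: (q U r)=True q=True r=True
s_1={p,r,s}: (q U r)=True q=False r=True
s_2={r,s}: (q U r)=True q=False r=True
s_3={p}: (q U r)=False q=False r=False
s_4={p,q}: (q U r)=True q=True r=False
s_5={p,q,r,s}: (q U r)=True q=True r=True
G((q U r)) holds globally = False
First violation at position 3.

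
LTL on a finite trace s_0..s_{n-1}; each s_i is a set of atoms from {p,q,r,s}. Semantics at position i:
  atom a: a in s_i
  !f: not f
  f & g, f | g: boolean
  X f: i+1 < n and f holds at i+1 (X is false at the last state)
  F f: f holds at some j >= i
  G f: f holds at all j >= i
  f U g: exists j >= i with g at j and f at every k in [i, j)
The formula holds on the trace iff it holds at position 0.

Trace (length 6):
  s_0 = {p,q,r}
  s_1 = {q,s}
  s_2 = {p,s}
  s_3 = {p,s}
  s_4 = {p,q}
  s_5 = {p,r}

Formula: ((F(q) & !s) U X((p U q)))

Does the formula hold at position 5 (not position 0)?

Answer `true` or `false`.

Answer: false

Derivation:
s_0={p,q,r}: ((F(q) & !s) U X((p U q)))=True (F(q) & !s)=True F(q)=True q=True !s=True s=False X((p U q))=True (p U q)=True p=True
s_1={q,s}: ((F(q) & !s) U X((p U q)))=True (F(q) & !s)=False F(q)=True q=True !s=False s=True X((p U q))=True (p U q)=True p=False
s_2={p,s}: ((F(q) & !s) U X((p U q)))=True (F(q) & !s)=False F(q)=True q=False !s=False s=True X((p U q))=True (p U q)=True p=True
s_3={p,s}: ((F(q) & !s) U X((p U q)))=True (F(q) & !s)=False F(q)=True q=False !s=False s=True X((p U q))=True (p U q)=True p=True
s_4={p,q}: ((F(q) & !s) U X((p U q)))=False (F(q) & !s)=True F(q)=True q=True !s=True s=False X((p U q))=False (p U q)=True p=True
s_5={p,r}: ((F(q) & !s) U X((p U q)))=False (F(q) & !s)=False F(q)=False q=False !s=True s=False X((p U q))=False (p U q)=False p=True
Evaluating at position 5: result = False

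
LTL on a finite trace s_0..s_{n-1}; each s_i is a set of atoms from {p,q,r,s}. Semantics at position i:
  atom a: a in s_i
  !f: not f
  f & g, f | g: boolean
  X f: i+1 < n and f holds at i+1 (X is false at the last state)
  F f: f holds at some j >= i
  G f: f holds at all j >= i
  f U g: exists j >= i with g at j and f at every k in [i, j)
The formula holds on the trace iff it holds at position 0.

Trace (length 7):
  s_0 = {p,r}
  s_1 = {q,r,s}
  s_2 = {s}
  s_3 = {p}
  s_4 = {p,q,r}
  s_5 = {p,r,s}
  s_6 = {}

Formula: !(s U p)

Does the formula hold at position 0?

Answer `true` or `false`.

Answer: false

Derivation:
s_0={p,r}: !(s U p)=False (s U p)=True s=False p=True
s_1={q,r,s}: !(s U p)=False (s U p)=True s=True p=False
s_2={s}: !(s U p)=False (s U p)=True s=True p=False
s_3={p}: !(s U p)=False (s U p)=True s=False p=True
s_4={p,q,r}: !(s U p)=False (s U p)=True s=False p=True
s_5={p,r,s}: !(s U p)=False (s U p)=True s=True p=True
s_6={}: !(s U p)=True (s U p)=False s=False p=False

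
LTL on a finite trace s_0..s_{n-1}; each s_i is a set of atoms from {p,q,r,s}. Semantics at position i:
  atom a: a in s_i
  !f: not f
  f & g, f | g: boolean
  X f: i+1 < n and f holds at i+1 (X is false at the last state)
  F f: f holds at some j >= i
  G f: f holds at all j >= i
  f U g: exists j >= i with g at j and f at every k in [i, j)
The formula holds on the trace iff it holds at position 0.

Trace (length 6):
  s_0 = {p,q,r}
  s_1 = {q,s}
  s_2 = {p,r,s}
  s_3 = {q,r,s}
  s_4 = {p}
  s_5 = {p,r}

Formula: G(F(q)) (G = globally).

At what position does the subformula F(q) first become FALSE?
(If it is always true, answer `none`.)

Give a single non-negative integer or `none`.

s_0={p,q,r}: F(q)=True q=True
s_1={q,s}: F(q)=True q=True
s_2={p,r,s}: F(q)=True q=False
s_3={q,r,s}: F(q)=True q=True
s_4={p}: F(q)=False q=False
s_5={p,r}: F(q)=False q=False
G(F(q)) holds globally = False
First violation at position 4.

Answer: 4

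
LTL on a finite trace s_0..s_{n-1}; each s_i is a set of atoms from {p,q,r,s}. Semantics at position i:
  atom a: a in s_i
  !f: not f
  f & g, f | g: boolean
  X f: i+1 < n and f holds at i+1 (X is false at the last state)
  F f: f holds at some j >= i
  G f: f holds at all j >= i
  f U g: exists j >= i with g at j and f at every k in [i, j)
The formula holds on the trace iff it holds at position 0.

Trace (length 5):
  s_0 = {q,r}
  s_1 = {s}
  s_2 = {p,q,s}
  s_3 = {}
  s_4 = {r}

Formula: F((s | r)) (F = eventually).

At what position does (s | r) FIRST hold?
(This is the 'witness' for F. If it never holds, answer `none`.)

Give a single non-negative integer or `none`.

s_0={q,r}: (s | r)=True s=False r=True
s_1={s}: (s | r)=True s=True r=False
s_2={p,q,s}: (s | r)=True s=True r=False
s_3={}: (s | r)=False s=False r=False
s_4={r}: (s | r)=True s=False r=True
F((s | r)) holds; first witness at position 0.

Answer: 0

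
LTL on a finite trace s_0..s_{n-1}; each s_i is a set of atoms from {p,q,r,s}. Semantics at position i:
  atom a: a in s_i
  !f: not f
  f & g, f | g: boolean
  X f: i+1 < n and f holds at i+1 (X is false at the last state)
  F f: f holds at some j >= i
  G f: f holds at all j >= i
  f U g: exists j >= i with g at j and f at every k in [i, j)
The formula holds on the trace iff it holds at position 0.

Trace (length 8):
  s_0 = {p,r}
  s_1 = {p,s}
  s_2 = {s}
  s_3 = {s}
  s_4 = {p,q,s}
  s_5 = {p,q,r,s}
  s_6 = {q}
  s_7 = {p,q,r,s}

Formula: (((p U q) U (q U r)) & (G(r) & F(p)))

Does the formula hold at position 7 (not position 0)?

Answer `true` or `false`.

s_0={p,r}: (((p U q) U (q U r)) & (G(r) & F(p)))=False ((p U q) U (q U r))=True (p U q)=False p=True q=False (q U r)=True r=True (G(r) & F(p))=False G(r)=False F(p)=True
s_1={p,s}: (((p U q) U (q U r)) & (G(r) & F(p)))=False ((p U q) U (q U r))=False (p U q)=False p=True q=False (q U r)=False r=False (G(r) & F(p))=False G(r)=False F(p)=True
s_2={s}: (((p U q) U (q U r)) & (G(r) & F(p)))=False ((p U q) U (q U r))=False (p U q)=False p=False q=False (q U r)=False r=False (G(r) & F(p))=False G(r)=False F(p)=True
s_3={s}: (((p U q) U (q U r)) & (G(r) & F(p)))=False ((p U q) U (q U r))=False (p U q)=False p=False q=False (q U r)=False r=False (G(r) & F(p))=False G(r)=False F(p)=True
s_4={p,q,s}: (((p U q) U (q U r)) & (G(r) & F(p)))=False ((p U q) U (q U r))=True (p U q)=True p=True q=True (q U r)=True r=False (G(r) & F(p))=False G(r)=False F(p)=True
s_5={p,q,r,s}: (((p U q) U (q U r)) & (G(r) & F(p)))=False ((p U q) U (q U r))=True (p U q)=True p=True q=True (q U r)=True r=True (G(r) & F(p))=False G(r)=False F(p)=True
s_6={q}: (((p U q) U (q U r)) & (G(r) & F(p)))=False ((p U q) U (q U r))=True (p U q)=True p=False q=True (q U r)=True r=False (G(r) & F(p))=False G(r)=False F(p)=True
s_7={p,q,r,s}: (((p U q) U (q U r)) & (G(r) & F(p)))=True ((p U q) U (q U r))=True (p U q)=True p=True q=True (q U r)=True r=True (G(r) & F(p))=True G(r)=True F(p)=True
Evaluating at position 7: result = True

Answer: true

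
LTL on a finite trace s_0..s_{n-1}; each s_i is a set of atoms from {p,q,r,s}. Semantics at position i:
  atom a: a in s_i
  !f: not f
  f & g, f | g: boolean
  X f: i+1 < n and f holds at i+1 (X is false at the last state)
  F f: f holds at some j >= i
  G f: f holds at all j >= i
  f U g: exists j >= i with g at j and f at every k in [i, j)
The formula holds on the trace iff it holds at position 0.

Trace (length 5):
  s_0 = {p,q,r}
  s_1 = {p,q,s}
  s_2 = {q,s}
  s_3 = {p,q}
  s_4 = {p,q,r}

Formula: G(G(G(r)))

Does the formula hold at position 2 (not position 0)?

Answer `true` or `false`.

Answer: false

Derivation:
s_0={p,q,r}: G(G(G(r)))=False G(G(r))=False G(r)=False r=True
s_1={p,q,s}: G(G(G(r)))=False G(G(r))=False G(r)=False r=False
s_2={q,s}: G(G(G(r)))=False G(G(r))=False G(r)=False r=False
s_3={p,q}: G(G(G(r)))=False G(G(r))=False G(r)=False r=False
s_4={p,q,r}: G(G(G(r)))=True G(G(r))=True G(r)=True r=True
Evaluating at position 2: result = False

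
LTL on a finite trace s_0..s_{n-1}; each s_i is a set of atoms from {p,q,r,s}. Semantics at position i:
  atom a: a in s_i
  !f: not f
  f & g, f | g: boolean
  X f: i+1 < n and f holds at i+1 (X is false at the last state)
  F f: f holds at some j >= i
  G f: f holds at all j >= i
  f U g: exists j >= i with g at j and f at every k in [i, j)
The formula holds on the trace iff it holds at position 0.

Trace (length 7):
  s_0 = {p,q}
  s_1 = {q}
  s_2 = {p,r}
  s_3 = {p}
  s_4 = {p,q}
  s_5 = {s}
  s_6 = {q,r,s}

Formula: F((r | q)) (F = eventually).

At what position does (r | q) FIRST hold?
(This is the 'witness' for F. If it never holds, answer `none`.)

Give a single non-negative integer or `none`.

s_0={p,q}: (r | q)=True r=False q=True
s_1={q}: (r | q)=True r=False q=True
s_2={p,r}: (r | q)=True r=True q=False
s_3={p}: (r | q)=False r=False q=False
s_4={p,q}: (r | q)=True r=False q=True
s_5={s}: (r | q)=False r=False q=False
s_6={q,r,s}: (r | q)=True r=True q=True
F((r | q)) holds; first witness at position 0.

Answer: 0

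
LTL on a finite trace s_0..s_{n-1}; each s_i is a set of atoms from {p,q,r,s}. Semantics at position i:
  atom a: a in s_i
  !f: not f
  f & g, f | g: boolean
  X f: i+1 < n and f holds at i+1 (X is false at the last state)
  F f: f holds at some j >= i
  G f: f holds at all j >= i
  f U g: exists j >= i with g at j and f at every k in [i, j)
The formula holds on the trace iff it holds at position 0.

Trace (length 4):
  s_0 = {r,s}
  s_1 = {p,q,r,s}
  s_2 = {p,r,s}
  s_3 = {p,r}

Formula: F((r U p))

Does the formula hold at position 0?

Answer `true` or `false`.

s_0={r,s}: F((r U p))=True (r U p)=True r=True p=False
s_1={p,q,r,s}: F((r U p))=True (r U p)=True r=True p=True
s_2={p,r,s}: F((r U p))=True (r U p)=True r=True p=True
s_3={p,r}: F((r U p))=True (r U p)=True r=True p=True

Answer: true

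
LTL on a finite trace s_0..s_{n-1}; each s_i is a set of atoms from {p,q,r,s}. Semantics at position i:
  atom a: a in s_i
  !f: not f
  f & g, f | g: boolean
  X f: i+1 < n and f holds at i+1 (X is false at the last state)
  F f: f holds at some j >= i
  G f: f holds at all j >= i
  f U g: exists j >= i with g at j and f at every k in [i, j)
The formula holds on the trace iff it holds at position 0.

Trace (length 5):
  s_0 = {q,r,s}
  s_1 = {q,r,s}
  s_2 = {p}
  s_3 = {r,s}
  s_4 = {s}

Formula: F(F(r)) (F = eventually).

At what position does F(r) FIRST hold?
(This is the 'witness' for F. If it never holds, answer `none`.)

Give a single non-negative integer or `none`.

s_0={q,r,s}: F(r)=True r=True
s_1={q,r,s}: F(r)=True r=True
s_2={p}: F(r)=True r=False
s_3={r,s}: F(r)=True r=True
s_4={s}: F(r)=False r=False
F(F(r)) holds; first witness at position 0.

Answer: 0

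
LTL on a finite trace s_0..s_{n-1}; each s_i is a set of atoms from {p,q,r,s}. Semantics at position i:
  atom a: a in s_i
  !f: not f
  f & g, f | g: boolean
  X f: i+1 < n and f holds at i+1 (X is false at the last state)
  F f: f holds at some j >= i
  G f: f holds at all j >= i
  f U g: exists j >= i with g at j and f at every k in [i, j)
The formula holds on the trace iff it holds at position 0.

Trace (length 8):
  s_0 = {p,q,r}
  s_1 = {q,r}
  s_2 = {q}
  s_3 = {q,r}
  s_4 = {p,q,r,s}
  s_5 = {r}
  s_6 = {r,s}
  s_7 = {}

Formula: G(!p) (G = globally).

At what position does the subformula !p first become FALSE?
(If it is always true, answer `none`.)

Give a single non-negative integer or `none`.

Answer: 0

Derivation:
s_0={p,q,r}: !p=False p=True
s_1={q,r}: !p=True p=False
s_2={q}: !p=True p=False
s_3={q,r}: !p=True p=False
s_4={p,q,r,s}: !p=False p=True
s_5={r}: !p=True p=False
s_6={r,s}: !p=True p=False
s_7={}: !p=True p=False
G(!p) holds globally = False
First violation at position 0.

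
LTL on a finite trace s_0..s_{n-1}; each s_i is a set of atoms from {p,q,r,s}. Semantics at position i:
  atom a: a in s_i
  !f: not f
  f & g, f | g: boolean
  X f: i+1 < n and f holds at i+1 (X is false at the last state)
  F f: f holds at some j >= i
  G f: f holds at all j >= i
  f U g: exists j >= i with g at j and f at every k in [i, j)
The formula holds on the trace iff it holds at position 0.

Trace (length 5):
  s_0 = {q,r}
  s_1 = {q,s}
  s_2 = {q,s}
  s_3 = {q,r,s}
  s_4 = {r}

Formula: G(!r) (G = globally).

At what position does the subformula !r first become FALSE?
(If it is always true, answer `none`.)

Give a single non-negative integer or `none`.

Answer: 0

Derivation:
s_0={q,r}: !r=False r=True
s_1={q,s}: !r=True r=False
s_2={q,s}: !r=True r=False
s_3={q,r,s}: !r=False r=True
s_4={r}: !r=False r=True
G(!r) holds globally = False
First violation at position 0.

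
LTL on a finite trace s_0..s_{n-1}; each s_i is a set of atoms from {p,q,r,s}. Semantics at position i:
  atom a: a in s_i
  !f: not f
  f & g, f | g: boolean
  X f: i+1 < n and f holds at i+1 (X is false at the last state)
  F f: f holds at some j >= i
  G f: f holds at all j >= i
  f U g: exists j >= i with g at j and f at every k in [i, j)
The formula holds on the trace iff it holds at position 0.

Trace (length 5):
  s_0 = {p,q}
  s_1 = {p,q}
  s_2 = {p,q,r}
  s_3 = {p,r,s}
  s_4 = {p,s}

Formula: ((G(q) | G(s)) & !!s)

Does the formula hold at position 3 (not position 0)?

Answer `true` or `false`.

Answer: true

Derivation:
s_0={p,q}: ((G(q) | G(s)) & !!s)=False (G(q) | G(s))=False G(q)=False q=True G(s)=False s=False !!s=False !s=True
s_1={p,q}: ((G(q) | G(s)) & !!s)=False (G(q) | G(s))=False G(q)=False q=True G(s)=False s=False !!s=False !s=True
s_2={p,q,r}: ((G(q) | G(s)) & !!s)=False (G(q) | G(s))=False G(q)=False q=True G(s)=False s=False !!s=False !s=True
s_3={p,r,s}: ((G(q) | G(s)) & !!s)=True (G(q) | G(s))=True G(q)=False q=False G(s)=True s=True !!s=True !s=False
s_4={p,s}: ((G(q) | G(s)) & !!s)=True (G(q) | G(s))=True G(q)=False q=False G(s)=True s=True !!s=True !s=False
Evaluating at position 3: result = True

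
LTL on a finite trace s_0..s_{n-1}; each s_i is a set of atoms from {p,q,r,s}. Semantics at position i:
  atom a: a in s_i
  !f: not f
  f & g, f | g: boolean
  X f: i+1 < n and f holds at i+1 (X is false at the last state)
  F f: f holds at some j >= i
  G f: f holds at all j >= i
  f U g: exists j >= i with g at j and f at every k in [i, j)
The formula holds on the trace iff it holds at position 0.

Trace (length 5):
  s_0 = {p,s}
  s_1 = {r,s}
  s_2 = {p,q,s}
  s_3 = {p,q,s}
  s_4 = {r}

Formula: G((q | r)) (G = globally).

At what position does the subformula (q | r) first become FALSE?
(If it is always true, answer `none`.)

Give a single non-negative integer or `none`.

s_0={p,s}: (q | r)=False q=False r=False
s_1={r,s}: (q | r)=True q=False r=True
s_2={p,q,s}: (q | r)=True q=True r=False
s_3={p,q,s}: (q | r)=True q=True r=False
s_4={r}: (q | r)=True q=False r=True
G((q | r)) holds globally = False
First violation at position 0.

Answer: 0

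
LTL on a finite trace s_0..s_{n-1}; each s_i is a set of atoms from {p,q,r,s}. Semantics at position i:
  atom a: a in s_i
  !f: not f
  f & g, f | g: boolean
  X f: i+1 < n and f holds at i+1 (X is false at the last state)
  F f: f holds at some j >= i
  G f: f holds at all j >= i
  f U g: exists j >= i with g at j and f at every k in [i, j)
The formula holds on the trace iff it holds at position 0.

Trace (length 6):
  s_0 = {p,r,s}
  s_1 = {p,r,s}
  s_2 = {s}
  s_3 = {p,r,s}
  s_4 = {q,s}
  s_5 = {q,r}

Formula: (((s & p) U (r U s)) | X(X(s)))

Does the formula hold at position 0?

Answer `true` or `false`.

Answer: true

Derivation:
s_0={p,r,s}: (((s & p) U (r U s)) | X(X(s)))=True ((s & p) U (r U s))=True (s & p)=True s=True p=True (r U s)=True r=True X(X(s))=True X(s)=True
s_1={p,r,s}: (((s & p) U (r U s)) | X(X(s)))=True ((s & p) U (r U s))=True (s & p)=True s=True p=True (r U s)=True r=True X(X(s))=True X(s)=True
s_2={s}: (((s & p) U (r U s)) | X(X(s)))=True ((s & p) U (r U s))=True (s & p)=False s=True p=False (r U s)=True r=False X(X(s))=True X(s)=True
s_3={p,r,s}: (((s & p) U (r U s)) | X(X(s)))=True ((s & p) U (r U s))=True (s & p)=True s=True p=True (r U s)=True r=True X(X(s))=False X(s)=True
s_4={q,s}: (((s & p) U (r U s)) | X(X(s)))=True ((s & p) U (r U s))=True (s & p)=False s=True p=False (r U s)=True r=False X(X(s))=False X(s)=False
s_5={q,r}: (((s & p) U (r U s)) | X(X(s)))=False ((s & p) U (r U s))=False (s & p)=False s=False p=False (r U s)=False r=True X(X(s))=False X(s)=False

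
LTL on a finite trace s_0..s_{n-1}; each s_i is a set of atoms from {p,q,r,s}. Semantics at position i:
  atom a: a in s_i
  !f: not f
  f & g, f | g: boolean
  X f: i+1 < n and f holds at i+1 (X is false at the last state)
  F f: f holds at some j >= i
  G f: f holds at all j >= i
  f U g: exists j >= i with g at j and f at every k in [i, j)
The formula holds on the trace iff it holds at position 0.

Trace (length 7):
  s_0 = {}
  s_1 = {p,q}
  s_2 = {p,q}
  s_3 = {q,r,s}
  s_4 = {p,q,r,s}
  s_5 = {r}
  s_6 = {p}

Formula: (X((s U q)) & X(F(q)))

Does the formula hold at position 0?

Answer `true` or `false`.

s_0={}: (X((s U q)) & X(F(q)))=True X((s U q))=True (s U q)=False s=False q=False X(F(q))=True F(q)=True
s_1={p,q}: (X((s U q)) & X(F(q)))=True X((s U q))=True (s U q)=True s=False q=True X(F(q))=True F(q)=True
s_2={p,q}: (X((s U q)) & X(F(q)))=True X((s U q))=True (s U q)=True s=False q=True X(F(q))=True F(q)=True
s_3={q,r,s}: (X((s U q)) & X(F(q)))=True X((s U q))=True (s U q)=True s=True q=True X(F(q))=True F(q)=True
s_4={p,q,r,s}: (X((s U q)) & X(F(q)))=False X((s U q))=False (s U q)=True s=True q=True X(F(q))=False F(q)=True
s_5={r}: (X((s U q)) & X(F(q)))=False X((s U q))=False (s U q)=False s=False q=False X(F(q))=False F(q)=False
s_6={p}: (X((s U q)) & X(F(q)))=False X((s U q))=False (s U q)=False s=False q=False X(F(q))=False F(q)=False

Answer: true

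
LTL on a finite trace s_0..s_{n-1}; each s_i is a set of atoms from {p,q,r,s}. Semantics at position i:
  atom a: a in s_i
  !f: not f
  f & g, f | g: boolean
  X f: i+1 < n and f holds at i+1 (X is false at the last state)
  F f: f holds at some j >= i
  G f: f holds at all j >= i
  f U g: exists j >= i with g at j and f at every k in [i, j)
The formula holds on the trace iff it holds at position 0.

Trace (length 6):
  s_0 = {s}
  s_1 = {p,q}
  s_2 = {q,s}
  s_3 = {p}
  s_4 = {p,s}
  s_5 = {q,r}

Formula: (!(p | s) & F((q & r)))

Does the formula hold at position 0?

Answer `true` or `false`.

Answer: false

Derivation:
s_0={s}: (!(p | s) & F((q & r)))=False !(p | s)=False (p | s)=True p=False s=True F((q & r))=True (q & r)=False q=False r=False
s_1={p,q}: (!(p | s) & F((q & r)))=False !(p | s)=False (p | s)=True p=True s=False F((q & r))=True (q & r)=False q=True r=False
s_2={q,s}: (!(p | s) & F((q & r)))=False !(p | s)=False (p | s)=True p=False s=True F((q & r))=True (q & r)=False q=True r=False
s_3={p}: (!(p | s) & F((q & r)))=False !(p | s)=False (p | s)=True p=True s=False F((q & r))=True (q & r)=False q=False r=False
s_4={p,s}: (!(p | s) & F((q & r)))=False !(p | s)=False (p | s)=True p=True s=True F((q & r))=True (q & r)=False q=False r=False
s_5={q,r}: (!(p | s) & F((q & r)))=True !(p | s)=True (p | s)=False p=False s=False F((q & r))=True (q & r)=True q=True r=True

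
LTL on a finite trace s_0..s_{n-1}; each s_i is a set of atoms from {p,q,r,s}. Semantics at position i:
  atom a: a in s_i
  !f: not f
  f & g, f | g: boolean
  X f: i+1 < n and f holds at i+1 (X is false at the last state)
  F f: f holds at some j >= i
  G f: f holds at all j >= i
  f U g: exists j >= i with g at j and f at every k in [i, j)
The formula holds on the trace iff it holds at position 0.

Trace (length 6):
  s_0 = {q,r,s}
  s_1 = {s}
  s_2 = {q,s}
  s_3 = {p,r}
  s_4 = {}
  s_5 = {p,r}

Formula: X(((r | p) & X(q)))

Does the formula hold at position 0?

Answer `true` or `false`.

Answer: false

Derivation:
s_0={q,r,s}: X(((r | p) & X(q)))=False ((r | p) & X(q))=False (r | p)=True r=True p=False X(q)=False q=True
s_1={s}: X(((r | p) & X(q)))=False ((r | p) & X(q))=False (r | p)=False r=False p=False X(q)=True q=False
s_2={q,s}: X(((r | p) & X(q)))=False ((r | p) & X(q))=False (r | p)=False r=False p=False X(q)=False q=True
s_3={p,r}: X(((r | p) & X(q)))=False ((r | p) & X(q))=False (r | p)=True r=True p=True X(q)=False q=False
s_4={}: X(((r | p) & X(q)))=False ((r | p) & X(q))=False (r | p)=False r=False p=False X(q)=False q=False
s_5={p,r}: X(((r | p) & X(q)))=False ((r | p) & X(q))=False (r | p)=True r=True p=True X(q)=False q=False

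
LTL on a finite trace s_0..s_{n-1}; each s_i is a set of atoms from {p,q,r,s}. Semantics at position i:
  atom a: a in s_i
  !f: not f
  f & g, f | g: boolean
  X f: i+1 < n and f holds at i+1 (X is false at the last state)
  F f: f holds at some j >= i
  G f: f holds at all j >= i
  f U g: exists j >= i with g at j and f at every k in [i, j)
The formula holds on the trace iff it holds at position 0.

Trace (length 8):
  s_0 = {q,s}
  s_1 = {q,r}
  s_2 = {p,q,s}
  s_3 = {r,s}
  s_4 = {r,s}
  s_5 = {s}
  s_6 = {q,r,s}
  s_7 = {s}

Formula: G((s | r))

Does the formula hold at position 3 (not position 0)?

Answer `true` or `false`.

s_0={q,s}: G((s | r))=True (s | r)=True s=True r=False
s_1={q,r}: G((s | r))=True (s | r)=True s=False r=True
s_2={p,q,s}: G((s | r))=True (s | r)=True s=True r=False
s_3={r,s}: G((s | r))=True (s | r)=True s=True r=True
s_4={r,s}: G((s | r))=True (s | r)=True s=True r=True
s_5={s}: G((s | r))=True (s | r)=True s=True r=False
s_6={q,r,s}: G((s | r))=True (s | r)=True s=True r=True
s_7={s}: G((s | r))=True (s | r)=True s=True r=False
Evaluating at position 3: result = True

Answer: true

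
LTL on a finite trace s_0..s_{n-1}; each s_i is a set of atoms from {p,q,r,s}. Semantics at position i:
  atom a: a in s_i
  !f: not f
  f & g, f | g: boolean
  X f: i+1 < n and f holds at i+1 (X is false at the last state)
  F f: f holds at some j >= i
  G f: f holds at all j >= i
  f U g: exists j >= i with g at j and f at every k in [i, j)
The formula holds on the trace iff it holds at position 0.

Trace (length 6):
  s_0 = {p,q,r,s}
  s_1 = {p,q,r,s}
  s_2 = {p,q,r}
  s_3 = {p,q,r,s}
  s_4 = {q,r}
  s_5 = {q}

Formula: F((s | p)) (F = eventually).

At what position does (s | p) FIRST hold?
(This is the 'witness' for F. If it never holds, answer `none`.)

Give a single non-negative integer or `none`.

s_0={p,q,r,s}: (s | p)=True s=True p=True
s_1={p,q,r,s}: (s | p)=True s=True p=True
s_2={p,q,r}: (s | p)=True s=False p=True
s_3={p,q,r,s}: (s | p)=True s=True p=True
s_4={q,r}: (s | p)=False s=False p=False
s_5={q}: (s | p)=False s=False p=False
F((s | p)) holds; first witness at position 0.

Answer: 0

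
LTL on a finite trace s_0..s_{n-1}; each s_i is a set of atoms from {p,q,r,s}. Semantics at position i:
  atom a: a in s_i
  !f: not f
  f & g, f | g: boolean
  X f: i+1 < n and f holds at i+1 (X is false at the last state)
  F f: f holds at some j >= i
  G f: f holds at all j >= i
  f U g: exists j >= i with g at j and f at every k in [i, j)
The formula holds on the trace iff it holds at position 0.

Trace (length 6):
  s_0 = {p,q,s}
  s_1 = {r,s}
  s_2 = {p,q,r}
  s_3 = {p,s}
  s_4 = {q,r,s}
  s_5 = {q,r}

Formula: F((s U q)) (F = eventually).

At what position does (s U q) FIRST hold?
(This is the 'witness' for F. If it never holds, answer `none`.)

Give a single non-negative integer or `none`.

s_0={p,q,s}: (s U q)=True s=True q=True
s_1={r,s}: (s U q)=True s=True q=False
s_2={p,q,r}: (s U q)=True s=False q=True
s_3={p,s}: (s U q)=True s=True q=False
s_4={q,r,s}: (s U q)=True s=True q=True
s_5={q,r}: (s U q)=True s=False q=True
F((s U q)) holds; first witness at position 0.

Answer: 0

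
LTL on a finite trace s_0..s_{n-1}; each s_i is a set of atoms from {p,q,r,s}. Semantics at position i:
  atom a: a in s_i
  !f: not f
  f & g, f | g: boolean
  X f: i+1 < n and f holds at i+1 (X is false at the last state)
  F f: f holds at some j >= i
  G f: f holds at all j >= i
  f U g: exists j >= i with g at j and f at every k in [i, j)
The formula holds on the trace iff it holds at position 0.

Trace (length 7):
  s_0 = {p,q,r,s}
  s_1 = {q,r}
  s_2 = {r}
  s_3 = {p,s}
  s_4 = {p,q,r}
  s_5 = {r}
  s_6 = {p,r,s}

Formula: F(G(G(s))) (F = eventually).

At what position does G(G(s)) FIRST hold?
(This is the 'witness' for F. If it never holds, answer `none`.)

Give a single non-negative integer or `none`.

s_0={p,q,r,s}: G(G(s))=False G(s)=False s=True
s_1={q,r}: G(G(s))=False G(s)=False s=False
s_2={r}: G(G(s))=False G(s)=False s=False
s_3={p,s}: G(G(s))=False G(s)=False s=True
s_4={p,q,r}: G(G(s))=False G(s)=False s=False
s_5={r}: G(G(s))=False G(s)=False s=False
s_6={p,r,s}: G(G(s))=True G(s)=True s=True
F(G(G(s))) holds; first witness at position 6.

Answer: 6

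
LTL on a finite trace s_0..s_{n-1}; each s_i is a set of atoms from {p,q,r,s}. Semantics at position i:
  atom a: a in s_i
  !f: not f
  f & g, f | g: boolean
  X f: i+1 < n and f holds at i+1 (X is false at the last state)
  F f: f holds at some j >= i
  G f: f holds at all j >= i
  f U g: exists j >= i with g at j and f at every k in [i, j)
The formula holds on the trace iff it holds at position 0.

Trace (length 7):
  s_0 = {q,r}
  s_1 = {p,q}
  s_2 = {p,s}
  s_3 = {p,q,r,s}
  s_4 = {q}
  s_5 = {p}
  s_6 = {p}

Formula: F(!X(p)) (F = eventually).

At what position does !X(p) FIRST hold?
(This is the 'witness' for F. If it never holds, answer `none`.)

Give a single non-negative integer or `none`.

Answer: 3

Derivation:
s_0={q,r}: !X(p)=False X(p)=True p=False
s_1={p,q}: !X(p)=False X(p)=True p=True
s_2={p,s}: !X(p)=False X(p)=True p=True
s_3={p,q,r,s}: !X(p)=True X(p)=False p=True
s_4={q}: !X(p)=False X(p)=True p=False
s_5={p}: !X(p)=False X(p)=True p=True
s_6={p}: !X(p)=True X(p)=False p=True
F(!X(p)) holds; first witness at position 3.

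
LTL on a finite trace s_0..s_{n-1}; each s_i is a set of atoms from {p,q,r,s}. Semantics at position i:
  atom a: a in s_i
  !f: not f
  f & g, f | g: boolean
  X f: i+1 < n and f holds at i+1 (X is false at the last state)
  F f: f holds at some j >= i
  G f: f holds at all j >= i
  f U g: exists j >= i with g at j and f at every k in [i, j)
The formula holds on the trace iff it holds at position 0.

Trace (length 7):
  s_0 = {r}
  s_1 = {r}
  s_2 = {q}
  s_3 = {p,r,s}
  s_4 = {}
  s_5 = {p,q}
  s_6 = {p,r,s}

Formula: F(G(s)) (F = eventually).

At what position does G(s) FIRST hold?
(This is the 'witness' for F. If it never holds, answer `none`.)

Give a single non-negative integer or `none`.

Answer: 6

Derivation:
s_0={r}: G(s)=False s=False
s_1={r}: G(s)=False s=False
s_2={q}: G(s)=False s=False
s_3={p,r,s}: G(s)=False s=True
s_4={}: G(s)=False s=False
s_5={p,q}: G(s)=False s=False
s_6={p,r,s}: G(s)=True s=True
F(G(s)) holds; first witness at position 6.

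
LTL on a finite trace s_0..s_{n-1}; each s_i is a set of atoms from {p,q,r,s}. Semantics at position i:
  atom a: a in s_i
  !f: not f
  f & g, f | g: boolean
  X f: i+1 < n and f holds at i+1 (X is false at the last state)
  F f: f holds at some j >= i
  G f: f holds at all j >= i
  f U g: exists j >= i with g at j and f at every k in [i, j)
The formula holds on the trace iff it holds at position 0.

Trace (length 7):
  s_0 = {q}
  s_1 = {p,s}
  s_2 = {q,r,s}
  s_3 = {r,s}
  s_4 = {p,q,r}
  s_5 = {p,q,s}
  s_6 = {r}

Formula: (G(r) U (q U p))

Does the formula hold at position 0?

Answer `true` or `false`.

s_0={q}: (G(r) U (q U p))=True G(r)=False r=False (q U p)=True q=True p=False
s_1={p,s}: (G(r) U (q U p))=True G(r)=False r=False (q U p)=True q=False p=True
s_2={q,r,s}: (G(r) U (q U p))=False G(r)=False r=True (q U p)=False q=True p=False
s_3={r,s}: (G(r) U (q U p))=False G(r)=False r=True (q U p)=False q=False p=False
s_4={p,q,r}: (G(r) U (q U p))=True G(r)=False r=True (q U p)=True q=True p=True
s_5={p,q,s}: (G(r) U (q U p))=True G(r)=False r=False (q U p)=True q=True p=True
s_6={r}: (G(r) U (q U p))=False G(r)=True r=True (q U p)=False q=False p=False

Answer: true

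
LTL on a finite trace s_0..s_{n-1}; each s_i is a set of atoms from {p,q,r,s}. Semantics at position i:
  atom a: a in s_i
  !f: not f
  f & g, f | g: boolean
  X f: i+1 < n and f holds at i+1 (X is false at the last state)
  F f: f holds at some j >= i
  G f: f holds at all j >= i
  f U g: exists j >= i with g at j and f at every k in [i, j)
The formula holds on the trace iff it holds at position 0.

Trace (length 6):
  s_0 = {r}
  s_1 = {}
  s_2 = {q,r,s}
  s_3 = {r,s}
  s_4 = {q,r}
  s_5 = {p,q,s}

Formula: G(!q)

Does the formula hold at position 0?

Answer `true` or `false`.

s_0={r}: G(!q)=False !q=True q=False
s_1={}: G(!q)=False !q=True q=False
s_2={q,r,s}: G(!q)=False !q=False q=True
s_3={r,s}: G(!q)=False !q=True q=False
s_4={q,r}: G(!q)=False !q=False q=True
s_5={p,q,s}: G(!q)=False !q=False q=True

Answer: false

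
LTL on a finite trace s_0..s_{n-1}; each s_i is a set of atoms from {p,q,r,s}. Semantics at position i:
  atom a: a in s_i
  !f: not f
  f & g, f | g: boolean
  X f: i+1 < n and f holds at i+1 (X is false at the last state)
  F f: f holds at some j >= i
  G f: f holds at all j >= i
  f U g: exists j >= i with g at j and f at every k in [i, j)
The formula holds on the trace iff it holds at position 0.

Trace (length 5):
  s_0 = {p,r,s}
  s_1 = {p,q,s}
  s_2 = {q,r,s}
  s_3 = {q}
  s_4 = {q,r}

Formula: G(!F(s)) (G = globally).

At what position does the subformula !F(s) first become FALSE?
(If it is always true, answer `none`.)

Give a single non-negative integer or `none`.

s_0={p,r,s}: !F(s)=False F(s)=True s=True
s_1={p,q,s}: !F(s)=False F(s)=True s=True
s_2={q,r,s}: !F(s)=False F(s)=True s=True
s_3={q}: !F(s)=True F(s)=False s=False
s_4={q,r}: !F(s)=True F(s)=False s=False
G(!F(s)) holds globally = False
First violation at position 0.

Answer: 0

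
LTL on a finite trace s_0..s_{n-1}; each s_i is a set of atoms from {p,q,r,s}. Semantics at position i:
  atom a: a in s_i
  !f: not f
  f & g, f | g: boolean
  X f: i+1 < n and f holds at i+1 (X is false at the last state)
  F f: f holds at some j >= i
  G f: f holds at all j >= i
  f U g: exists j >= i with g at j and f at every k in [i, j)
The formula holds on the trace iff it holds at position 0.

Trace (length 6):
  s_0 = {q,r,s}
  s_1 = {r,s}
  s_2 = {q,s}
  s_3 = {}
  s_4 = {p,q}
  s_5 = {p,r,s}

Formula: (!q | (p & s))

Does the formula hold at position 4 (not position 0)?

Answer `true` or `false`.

Answer: false

Derivation:
s_0={q,r,s}: (!q | (p & s))=False !q=False q=True (p & s)=False p=False s=True
s_1={r,s}: (!q | (p & s))=True !q=True q=False (p & s)=False p=False s=True
s_2={q,s}: (!q | (p & s))=False !q=False q=True (p & s)=False p=False s=True
s_3={}: (!q | (p & s))=True !q=True q=False (p & s)=False p=False s=False
s_4={p,q}: (!q | (p & s))=False !q=False q=True (p & s)=False p=True s=False
s_5={p,r,s}: (!q | (p & s))=True !q=True q=False (p & s)=True p=True s=True
Evaluating at position 4: result = False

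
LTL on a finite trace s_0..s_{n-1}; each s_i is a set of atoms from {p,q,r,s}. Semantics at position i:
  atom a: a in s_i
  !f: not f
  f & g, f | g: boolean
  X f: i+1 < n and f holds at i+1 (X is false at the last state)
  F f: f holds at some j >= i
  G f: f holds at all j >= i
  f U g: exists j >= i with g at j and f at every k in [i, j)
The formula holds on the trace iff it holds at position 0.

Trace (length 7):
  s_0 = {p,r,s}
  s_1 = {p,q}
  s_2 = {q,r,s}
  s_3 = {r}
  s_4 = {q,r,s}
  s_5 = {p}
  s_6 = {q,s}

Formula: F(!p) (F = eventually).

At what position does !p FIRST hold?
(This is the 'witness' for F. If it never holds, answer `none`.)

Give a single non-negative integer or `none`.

Answer: 2

Derivation:
s_0={p,r,s}: !p=False p=True
s_1={p,q}: !p=False p=True
s_2={q,r,s}: !p=True p=False
s_3={r}: !p=True p=False
s_4={q,r,s}: !p=True p=False
s_5={p}: !p=False p=True
s_6={q,s}: !p=True p=False
F(!p) holds; first witness at position 2.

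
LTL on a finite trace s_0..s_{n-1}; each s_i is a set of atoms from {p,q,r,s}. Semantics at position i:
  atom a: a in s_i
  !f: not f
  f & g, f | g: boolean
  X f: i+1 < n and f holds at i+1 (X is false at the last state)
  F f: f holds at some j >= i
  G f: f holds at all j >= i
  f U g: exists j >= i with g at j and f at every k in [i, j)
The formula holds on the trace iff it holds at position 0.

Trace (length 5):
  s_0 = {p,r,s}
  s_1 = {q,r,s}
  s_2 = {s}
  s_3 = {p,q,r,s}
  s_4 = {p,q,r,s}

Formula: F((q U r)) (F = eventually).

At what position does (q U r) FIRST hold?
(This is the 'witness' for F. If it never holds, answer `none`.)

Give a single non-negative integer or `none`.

s_0={p,r,s}: (q U r)=True q=False r=True
s_1={q,r,s}: (q U r)=True q=True r=True
s_2={s}: (q U r)=False q=False r=False
s_3={p,q,r,s}: (q U r)=True q=True r=True
s_4={p,q,r,s}: (q U r)=True q=True r=True
F((q U r)) holds; first witness at position 0.

Answer: 0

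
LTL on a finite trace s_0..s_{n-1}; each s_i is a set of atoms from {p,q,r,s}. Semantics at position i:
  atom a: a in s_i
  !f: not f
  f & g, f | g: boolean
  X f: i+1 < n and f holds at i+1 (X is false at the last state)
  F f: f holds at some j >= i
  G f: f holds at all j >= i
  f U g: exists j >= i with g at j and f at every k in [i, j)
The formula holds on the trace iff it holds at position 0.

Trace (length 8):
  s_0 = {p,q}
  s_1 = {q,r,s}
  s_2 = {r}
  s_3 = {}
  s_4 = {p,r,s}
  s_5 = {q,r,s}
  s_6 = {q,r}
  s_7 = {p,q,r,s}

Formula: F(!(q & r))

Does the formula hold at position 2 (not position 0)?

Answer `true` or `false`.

Answer: true

Derivation:
s_0={p,q}: F(!(q & r))=True !(q & r)=True (q & r)=False q=True r=False
s_1={q,r,s}: F(!(q & r))=True !(q & r)=False (q & r)=True q=True r=True
s_2={r}: F(!(q & r))=True !(q & r)=True (q & r)=False q=False r=True
s_3={}: F(!(q & r))=True !(q & r)=True (q & r)=False q=False r=False
s_4={p,r,s}: F(!(q & r))=True !(q & r)=True (q & r)=False q=False r=True
s_5={q,r,s}: F(!(q & r))=False !(q & r)=False (q & r)=True q=True r=True
s_6={q,r}: F(!(q & r))=False !(q & r)=False (q & r)=True q=True r=True
s_7={p,q,r,s}: F(!(q & r))=False !(q & r)=False (q & r)=True q=True r=True
Evaluating at position 2: result = True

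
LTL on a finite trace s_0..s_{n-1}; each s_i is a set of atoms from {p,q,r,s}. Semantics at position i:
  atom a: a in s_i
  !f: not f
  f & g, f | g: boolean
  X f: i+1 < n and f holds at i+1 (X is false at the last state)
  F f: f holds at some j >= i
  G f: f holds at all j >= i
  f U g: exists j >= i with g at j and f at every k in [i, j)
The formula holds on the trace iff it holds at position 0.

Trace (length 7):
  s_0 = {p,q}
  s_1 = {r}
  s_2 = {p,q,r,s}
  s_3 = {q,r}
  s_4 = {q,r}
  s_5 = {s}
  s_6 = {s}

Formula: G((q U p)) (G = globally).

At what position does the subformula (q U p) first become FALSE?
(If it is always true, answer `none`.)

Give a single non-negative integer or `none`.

s_0={p,q}: (q U p)=True q=True p=True
s_1={r}: (q U p)=False q=False p=False
s_2={p,q,r,s}: (q U p)=True q=True p=True
s_3={q,r}: (q U p)=False q=True p=False
s_4={q,r}: (q U p)=False q=True p=False
s_5={s}: (q U p)=False q=False p=False
s_6={s}: (q U p)=False q=False p=False
G((q U p)) holds globally = False
First violation at position 1.

Answer: 1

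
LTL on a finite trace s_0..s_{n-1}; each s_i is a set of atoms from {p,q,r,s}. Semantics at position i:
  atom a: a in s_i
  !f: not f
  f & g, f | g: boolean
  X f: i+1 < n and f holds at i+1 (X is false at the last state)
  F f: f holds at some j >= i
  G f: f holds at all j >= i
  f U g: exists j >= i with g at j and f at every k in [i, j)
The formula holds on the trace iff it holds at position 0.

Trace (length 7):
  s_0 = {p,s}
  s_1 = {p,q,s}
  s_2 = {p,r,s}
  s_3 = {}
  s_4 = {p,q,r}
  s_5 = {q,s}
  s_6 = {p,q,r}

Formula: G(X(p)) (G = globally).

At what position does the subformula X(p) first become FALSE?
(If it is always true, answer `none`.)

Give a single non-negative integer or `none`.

Answer: 2

Derivation:
s_0={p,s}: X(p)=True p=True
s_1={p,q,s}: X(p)=True p=True
s_2={p,r,s}: X(p)=False p=True
s_3={}: X(p)=True p=False
s_4={p,q,r}: X(p)=False p=True
s_5={q,s}: X(p)=True p=False
s_6={p,q,r}: X(p)=False p=True
G(X(p)) holds globally = False
First violation at position 2.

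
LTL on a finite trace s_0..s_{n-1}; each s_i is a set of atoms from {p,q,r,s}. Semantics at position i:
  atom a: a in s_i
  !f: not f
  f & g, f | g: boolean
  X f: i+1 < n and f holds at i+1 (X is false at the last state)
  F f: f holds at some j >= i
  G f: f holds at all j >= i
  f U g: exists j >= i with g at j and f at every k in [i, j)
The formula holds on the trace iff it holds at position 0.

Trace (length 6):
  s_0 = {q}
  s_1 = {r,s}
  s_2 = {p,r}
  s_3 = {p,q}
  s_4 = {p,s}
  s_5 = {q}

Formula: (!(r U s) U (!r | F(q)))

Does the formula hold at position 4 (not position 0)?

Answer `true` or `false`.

s_0={q}: (!(r U s) U (!r | F(q)))=True !(r U s)=True (r U s)=False r=False s=False (!r | F(q))=True !r=True F(q)=True q=True
s_1={r,s}: (!(r U s) U (!r | F(q)))=True !(r U s)=False (r U s)=True r=True s=True (!r | F(q))=True !r=False F(q)=True q=False
s_2={p,r}: (!(r U s) U (!r | F(q)))=True !(r U s)=True (r U s)=False r=True s=False (!r | F(q))=True !r=False F(q)=True q=False
s_3={p,q}: (!(r U s) U (!r | F(q)))=True !(r U s)=True (r U s)=False r=False s=False (!r | F(q))=True !r=True F(q)=True q=True
s_4={p,s}: (!(r U s) U (!r | F(q)))=True !(r U s)=False (r U s)=True r=False s=True (!r | F(q))=True !r=True F(q)=True q=False
s_5={q}: (!(r U s) U (!r | F(q)))=True !(r U s)=True (r U s)=False r=False s=False (!r | F(q))=True !r=True F(q)=True q=True
Evaluating at position 4: result = True

Answer: true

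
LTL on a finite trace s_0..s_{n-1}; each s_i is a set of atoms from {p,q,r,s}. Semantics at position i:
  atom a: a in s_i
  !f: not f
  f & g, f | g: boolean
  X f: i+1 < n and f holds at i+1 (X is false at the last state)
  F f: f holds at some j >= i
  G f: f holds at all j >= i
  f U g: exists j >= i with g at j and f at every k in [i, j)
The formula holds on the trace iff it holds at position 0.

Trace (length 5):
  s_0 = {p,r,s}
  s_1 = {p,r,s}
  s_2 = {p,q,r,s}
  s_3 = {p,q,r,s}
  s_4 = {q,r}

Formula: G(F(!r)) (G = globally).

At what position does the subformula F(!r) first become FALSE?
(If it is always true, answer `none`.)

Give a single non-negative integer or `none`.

s_0={p,r,s}: F(!r)=False !r=False r=True
s_1={p,r,s}: F(!r)=False !r=False r=True
s_2={p,q,r,s}: F(!r)=False !r=False r=True
s_3={p,q,r,s}: F(!r)=False !r=False r=True
s_4={q,r}: F(!r)=False !r=False r=True
G(F(!r)) holds globally = False
First violation at position 0.

Answer: 0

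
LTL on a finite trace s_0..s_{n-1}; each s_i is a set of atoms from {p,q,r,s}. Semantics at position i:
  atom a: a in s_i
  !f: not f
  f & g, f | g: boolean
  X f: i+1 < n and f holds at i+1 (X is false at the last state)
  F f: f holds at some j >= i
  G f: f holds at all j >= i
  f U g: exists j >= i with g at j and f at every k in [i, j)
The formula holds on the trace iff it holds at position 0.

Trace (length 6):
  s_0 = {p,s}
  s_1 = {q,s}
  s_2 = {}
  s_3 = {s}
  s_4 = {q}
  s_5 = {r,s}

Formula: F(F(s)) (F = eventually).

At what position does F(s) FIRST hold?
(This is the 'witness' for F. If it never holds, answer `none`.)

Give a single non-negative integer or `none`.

s_0={p,s}: F(s)=True s=True
s_1={q,s}: F(s)=True s=True
s_2={}: F(s)=True s=False
s_3={s}: F(s)=True s=True
s_4={q}: F(s)=True s=False
s_5={r,s}: F(s)=True s=True
F(F(s)) holds; first witness at position 0.

Answer: 0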